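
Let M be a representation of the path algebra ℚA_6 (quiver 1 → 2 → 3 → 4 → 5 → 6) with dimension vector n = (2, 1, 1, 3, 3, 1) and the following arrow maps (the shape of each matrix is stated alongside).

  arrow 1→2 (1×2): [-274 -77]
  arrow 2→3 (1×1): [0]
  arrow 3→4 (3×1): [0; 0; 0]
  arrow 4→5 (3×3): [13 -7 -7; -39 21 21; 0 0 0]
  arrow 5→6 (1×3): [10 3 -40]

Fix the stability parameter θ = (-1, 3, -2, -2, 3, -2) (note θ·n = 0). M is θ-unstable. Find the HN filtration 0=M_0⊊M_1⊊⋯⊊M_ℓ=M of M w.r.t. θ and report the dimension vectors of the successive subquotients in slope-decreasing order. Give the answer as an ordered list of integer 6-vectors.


Via rank(M_{q-1}∘⋯∘M_p): M ≅ I[1,1], I[1,2], I[3,3], I[4,4]^2, I[4,6], I[5,5]^2.
μ_θ-semistable layers: μ^(1)=3; μ^(2)=1/2; μ^(3)=-1; μ^(4)=-2

((0, 1, 0, 0, 2, 0); (0, 0, 0, 0, 1, 1); (2, 0, 0, 0, 0, 0); (0, 0, 1, 3, 0, 0))


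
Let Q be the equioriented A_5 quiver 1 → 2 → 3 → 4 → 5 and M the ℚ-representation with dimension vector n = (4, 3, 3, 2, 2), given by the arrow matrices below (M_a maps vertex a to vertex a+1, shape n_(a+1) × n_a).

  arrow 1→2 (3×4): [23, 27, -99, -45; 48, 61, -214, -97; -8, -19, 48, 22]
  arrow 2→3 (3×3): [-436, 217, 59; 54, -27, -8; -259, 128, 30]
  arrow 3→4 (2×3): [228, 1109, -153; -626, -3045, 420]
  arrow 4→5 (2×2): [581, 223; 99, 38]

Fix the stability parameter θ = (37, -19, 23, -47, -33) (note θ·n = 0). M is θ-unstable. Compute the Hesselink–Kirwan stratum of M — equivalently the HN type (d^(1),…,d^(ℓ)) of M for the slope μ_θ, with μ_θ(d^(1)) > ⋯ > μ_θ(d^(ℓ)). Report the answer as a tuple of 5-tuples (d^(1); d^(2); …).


Interval decomposition of M: I[1,1], I[1,3], I[1,5]^2.
HN type (ℓ=4): μ^(1)=37; μ^(2)=23; μ^(3)=9; μ^(4)=-39/5

((1, 0, 0, 0, 0); (0, 0, 1, 0, 0); (1, 1, 0, 0, 0); (2, 2, 2, 2, 2))


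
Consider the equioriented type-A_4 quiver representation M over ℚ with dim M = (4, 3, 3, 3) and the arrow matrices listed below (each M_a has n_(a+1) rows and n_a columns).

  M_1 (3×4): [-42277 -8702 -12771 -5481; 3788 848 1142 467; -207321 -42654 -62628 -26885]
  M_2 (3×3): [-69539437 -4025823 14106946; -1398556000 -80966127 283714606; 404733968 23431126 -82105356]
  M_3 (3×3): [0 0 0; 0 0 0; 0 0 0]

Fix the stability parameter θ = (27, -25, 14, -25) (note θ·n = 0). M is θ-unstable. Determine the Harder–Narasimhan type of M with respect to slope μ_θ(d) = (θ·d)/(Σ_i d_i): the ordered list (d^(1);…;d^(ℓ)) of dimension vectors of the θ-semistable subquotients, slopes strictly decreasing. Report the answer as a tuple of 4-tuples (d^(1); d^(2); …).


Barcode: M ≅ I[1,1], I[1,2], I[1,3]^2, I[3,3], I[4,4]^3. HN layers by μ_θ (4 steps, strictly decreasing):
  μ^(1)=27; μ^(2)=14; μ^(3)=1; μ^(4)=-25

((1, 0, 0, 0); (0, 0, 3, 0); (3, 3, 0, 0); (0, 0, 0, 3))


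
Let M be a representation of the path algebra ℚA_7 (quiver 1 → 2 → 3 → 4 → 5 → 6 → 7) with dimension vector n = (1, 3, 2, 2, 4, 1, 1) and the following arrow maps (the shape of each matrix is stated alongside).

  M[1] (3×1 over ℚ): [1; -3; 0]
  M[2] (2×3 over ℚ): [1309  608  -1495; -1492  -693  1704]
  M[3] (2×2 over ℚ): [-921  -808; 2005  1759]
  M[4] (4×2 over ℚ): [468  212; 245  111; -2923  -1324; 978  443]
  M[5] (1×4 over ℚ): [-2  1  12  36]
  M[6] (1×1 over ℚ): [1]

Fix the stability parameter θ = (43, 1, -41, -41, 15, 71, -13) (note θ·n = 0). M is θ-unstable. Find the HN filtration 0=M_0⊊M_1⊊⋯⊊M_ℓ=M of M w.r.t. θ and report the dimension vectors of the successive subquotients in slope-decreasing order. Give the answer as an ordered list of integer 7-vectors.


Interval decomposition of M: I[1,7], I[2,2], I[2,5], I[5,5]^2.
HN type (ℓ=5): μ^(1)=29; μ^(2)=15; μ^(3)=1; μ^(4)=-19/2; μ^(5)=-27

((0, 0, 0, 0, 0, 1, 1); (0, 0, 0, 0, 4, 0, 0); (0, 1, 0, 0, 0, 0, 0); (1, 1, 1, 1, 0, 0, 0); (0, 1, 1, 1, 0, 0, 0))


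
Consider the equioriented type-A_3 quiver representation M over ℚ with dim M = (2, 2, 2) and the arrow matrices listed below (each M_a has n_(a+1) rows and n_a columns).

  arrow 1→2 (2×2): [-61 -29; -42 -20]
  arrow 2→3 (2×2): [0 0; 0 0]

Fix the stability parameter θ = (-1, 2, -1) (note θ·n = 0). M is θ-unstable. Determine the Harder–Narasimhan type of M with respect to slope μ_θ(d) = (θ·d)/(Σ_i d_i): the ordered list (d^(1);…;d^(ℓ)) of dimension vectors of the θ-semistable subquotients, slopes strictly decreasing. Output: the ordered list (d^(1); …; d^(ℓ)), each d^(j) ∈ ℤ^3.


Interval decomposition of M: I[1,2]^2, I[3,3]^2.
HN type (ℓ=2): μ^(1)=2; μ^(2)=-1

((0, 2, 0); (2, 0, 2))


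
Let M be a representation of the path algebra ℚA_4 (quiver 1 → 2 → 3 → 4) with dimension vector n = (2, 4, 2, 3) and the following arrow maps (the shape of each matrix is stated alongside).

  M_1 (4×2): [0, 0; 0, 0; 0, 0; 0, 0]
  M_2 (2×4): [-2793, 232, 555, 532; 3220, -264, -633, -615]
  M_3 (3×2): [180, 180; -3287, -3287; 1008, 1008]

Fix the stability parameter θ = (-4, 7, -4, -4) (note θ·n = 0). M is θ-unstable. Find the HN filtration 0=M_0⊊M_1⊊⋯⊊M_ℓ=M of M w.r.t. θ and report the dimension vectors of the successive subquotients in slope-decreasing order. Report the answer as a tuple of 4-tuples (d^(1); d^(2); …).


Interval decomposition of M: I[1,1]^2, I[2,2]^2, I[2,3], I[2,4], I[4,4]^2.
HN type (ℓ=4): μ^(1)=7; μ^(2)=3/2; μ^(3)=-1/3; μ^(4)=-4

((0, 2, 0, 0); (0, 1, 1, 0); (0, 1, 1, 1); (2, 0, 0, 2))


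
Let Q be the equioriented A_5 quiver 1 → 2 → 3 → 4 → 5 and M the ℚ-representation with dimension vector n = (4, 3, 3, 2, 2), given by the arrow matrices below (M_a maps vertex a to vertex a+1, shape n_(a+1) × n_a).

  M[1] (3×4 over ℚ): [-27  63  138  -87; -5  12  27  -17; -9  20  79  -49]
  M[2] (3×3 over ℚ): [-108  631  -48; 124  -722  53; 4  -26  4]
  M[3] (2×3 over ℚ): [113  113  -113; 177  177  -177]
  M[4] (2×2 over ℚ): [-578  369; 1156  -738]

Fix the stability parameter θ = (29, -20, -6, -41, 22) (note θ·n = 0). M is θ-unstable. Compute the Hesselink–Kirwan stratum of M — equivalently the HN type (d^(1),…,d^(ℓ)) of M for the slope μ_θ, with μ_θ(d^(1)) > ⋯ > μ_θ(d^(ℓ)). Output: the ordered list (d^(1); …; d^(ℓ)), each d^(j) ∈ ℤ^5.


Via rank(M_{q-1}∘⋯∘M_p): M ≅ I[1,1], I[1,3]^2, I[1,5], I[4,4], I[5,5].
μ_θ-semistable layers: μ^(1)=29; μ^(2)=22; μ^(3)=1; μ^(4)=-19/2; μ^(5)=-41

((1, 0, 0, 0, 0); (0, 0, 0, 0, 2); (2, 2, 2, 0, 0); (1, 1, 1, 1, 0); (0, 0, 0, 1, 0))


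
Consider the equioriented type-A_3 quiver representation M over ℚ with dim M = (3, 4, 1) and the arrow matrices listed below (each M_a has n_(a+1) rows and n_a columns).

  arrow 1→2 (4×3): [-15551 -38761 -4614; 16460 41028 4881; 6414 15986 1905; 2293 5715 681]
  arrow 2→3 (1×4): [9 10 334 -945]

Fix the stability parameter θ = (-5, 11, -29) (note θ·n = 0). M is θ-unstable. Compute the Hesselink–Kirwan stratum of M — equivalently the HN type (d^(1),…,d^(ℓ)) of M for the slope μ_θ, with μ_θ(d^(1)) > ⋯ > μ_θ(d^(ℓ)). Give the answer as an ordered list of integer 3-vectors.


Barcode: M ≅ I[1,1], I[1,2], I[1,3], I[2,2]^2. HN layers by μ_θ (3 steps, strictly decreasing):
  μ^(1)=11; μ^(2)=-5; μ^(3)=-23/3

((0, 3, 0); (2, 0, 0); (1, 1, 1))


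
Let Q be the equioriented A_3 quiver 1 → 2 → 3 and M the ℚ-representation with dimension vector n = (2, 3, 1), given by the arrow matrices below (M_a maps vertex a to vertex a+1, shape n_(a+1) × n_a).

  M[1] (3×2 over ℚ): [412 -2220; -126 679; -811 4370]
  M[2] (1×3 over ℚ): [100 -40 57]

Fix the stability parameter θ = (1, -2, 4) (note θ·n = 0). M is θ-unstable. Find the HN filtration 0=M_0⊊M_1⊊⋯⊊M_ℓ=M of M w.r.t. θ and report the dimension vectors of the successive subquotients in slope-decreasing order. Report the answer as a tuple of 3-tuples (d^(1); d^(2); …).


Via rank(M_{q-1}∘⋯∘M_p): M ≅ I[1,2], I[1,3], I[2,2].
μ_θ-semistable layers: μ^(1)=4; μ^(2)=-1/2; μ^(3)=-2

((0, 0, 1); (2, 2, 0); (0, 1, 0))


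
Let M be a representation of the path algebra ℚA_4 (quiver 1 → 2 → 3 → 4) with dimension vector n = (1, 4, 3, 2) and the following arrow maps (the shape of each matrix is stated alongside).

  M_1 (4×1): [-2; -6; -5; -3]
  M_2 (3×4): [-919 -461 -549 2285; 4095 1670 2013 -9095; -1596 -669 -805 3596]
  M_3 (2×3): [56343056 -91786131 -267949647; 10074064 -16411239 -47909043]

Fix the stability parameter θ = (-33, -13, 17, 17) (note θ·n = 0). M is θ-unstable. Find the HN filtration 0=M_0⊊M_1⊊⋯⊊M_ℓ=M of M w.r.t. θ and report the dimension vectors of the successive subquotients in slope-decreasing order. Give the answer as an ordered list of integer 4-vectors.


Barcode: M ≅ I[1,4], I[2,2], I[2,3]^2, I[4,4]. HN layers by μ_θ (3 steps, strictly decreasing):
  μ^(1)=17; μ^(2)=-13; μ^(3)=-33

((0, 0, 3, 2); (0, 4, 0, 0); (1, 0, 0, 0))


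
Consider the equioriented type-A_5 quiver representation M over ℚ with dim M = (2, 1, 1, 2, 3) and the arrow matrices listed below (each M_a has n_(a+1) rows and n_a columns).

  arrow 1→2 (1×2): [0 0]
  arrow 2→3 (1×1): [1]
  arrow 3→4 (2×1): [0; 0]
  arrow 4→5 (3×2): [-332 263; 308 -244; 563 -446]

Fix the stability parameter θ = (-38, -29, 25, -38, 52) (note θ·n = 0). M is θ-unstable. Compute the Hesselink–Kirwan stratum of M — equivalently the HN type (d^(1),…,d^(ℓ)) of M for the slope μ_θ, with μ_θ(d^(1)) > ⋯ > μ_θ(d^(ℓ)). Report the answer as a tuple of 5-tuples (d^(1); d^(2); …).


Via rank(M_{q-1}∘⋯∘M_p): M ≅ I[1,1]^2, I[2,3], I[4,5]^2, I[5,5].
μ_θ-semistable layers: μ^(1)=52; μ^(2)=25; μ^(3)=-29; μ^(4)=-38

((0, 0, 0, 0, 3); (0, 0, 1, 0, 0); (0, 1, 0, 0, 0); (2, 0, 0, 2, 0))


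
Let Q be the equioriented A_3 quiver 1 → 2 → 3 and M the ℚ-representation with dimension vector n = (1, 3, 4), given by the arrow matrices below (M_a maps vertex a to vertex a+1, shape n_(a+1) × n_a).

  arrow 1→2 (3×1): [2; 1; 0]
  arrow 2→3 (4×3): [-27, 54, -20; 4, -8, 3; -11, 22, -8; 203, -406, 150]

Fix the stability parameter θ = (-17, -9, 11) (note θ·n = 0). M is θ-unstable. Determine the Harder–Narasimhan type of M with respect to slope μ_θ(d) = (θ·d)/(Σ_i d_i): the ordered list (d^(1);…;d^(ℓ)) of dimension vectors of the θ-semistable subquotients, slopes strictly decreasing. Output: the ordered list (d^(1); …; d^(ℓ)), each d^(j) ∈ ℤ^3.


Via rank(M_{q-1}∘⋯∘M_p): M ≅ I[1,2], I[2,3]^2, I[3,3]^2.
μ_θ-semistable layers: μ^(1)=11; μ^(2)=-9; μ^(3)=-17

((0, 0, 4); (0, 3, 0); (1, 0, 0))


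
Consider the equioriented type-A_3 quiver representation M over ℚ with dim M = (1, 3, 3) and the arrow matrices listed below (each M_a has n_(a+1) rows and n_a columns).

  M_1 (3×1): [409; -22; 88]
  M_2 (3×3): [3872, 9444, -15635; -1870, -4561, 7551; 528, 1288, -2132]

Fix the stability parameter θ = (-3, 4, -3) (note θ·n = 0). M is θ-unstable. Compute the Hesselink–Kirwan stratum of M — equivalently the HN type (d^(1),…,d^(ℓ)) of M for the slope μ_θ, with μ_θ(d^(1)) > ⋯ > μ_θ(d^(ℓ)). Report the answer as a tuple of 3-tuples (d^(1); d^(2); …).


Interval decomposition of M: I[1,2], I[2,3]^2, I[3,3].
HN type (ℓ=3): μ^(1)=4; μ^(2)=1/2; μ^(3)=-3

((0, 1, 0); (0, 2, 2); (1, 0, 1))


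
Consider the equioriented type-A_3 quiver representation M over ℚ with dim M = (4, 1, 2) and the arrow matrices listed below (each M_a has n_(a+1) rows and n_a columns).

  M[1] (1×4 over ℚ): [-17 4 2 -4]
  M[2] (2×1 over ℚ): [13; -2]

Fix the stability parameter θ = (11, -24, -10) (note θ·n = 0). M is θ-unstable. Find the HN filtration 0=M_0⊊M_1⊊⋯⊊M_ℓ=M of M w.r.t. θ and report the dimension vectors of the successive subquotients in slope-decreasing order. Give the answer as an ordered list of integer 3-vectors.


Via rank(M_{q-1}∘⋯∘M_p): M ≅ I[1,1]^3, I[1,3], I[3,3].
μ_θ-semistable layers: μ^(1)=11; μ^(2)=-23/3; μ^(3)=-10

((3, 0, 0); (1, 1, 1); (0, 0, 1))


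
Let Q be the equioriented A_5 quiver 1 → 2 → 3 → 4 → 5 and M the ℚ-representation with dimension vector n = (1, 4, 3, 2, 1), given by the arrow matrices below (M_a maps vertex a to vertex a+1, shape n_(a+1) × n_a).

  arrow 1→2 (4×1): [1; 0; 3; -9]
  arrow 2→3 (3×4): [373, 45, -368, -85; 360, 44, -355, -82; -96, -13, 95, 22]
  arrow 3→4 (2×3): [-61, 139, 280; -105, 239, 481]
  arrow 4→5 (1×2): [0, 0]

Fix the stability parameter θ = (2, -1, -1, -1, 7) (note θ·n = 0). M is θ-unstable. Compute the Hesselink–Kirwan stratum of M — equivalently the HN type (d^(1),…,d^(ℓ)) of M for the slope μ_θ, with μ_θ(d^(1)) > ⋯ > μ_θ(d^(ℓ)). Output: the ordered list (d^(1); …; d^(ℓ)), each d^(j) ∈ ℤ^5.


Via rank(M_{q-1}∘⋯∘M_p): M ≅ I[1,4], I[2,2], I[2,3], I[2,4], I[5,5].
μ_θ-semistable layers: μ^(1)=7; μ^(2)=-1/4; μ^(3)=-1

((0, 0, 0, 0, 1); (1, 1, 1, 1, 0); (0, 3, 2, 1, 0))


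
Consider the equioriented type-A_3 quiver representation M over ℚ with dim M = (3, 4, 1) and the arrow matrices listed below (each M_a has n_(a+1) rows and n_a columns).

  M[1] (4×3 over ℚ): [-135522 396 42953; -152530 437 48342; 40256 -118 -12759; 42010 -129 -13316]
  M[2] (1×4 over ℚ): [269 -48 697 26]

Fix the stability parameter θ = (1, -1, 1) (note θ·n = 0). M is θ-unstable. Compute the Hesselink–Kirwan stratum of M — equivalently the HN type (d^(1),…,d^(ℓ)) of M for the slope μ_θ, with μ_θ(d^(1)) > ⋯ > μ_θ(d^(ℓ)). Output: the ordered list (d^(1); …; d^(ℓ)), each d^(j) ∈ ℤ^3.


Interval decomposition of M: I[1,2]^2, I[1,3], I[2,2].
HN type (ℓ=3): μ^(1)=1; μ^(2)=0; μ^(3)=-1

((0, 0, 1); (3, 3, 0); (0, 1, 0))


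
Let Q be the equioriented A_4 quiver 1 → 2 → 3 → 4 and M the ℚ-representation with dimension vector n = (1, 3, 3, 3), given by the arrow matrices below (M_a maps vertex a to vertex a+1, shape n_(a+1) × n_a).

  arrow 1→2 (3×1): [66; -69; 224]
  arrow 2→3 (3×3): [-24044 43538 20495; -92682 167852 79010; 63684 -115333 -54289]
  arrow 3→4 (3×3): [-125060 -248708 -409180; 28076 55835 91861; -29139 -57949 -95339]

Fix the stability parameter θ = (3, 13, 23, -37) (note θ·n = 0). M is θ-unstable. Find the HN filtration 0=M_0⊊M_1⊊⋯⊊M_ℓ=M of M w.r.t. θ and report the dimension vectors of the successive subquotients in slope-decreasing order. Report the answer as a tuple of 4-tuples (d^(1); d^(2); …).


Via rank(M_{q-1}∘⋯∘M_p): M ≅ I[1,4], I[2,3], I[2,4], I[4,4].
μ_θ-semistable layers: μ^(1)=23; μ^(2)=13; μ^(3)=1/2; μ^(4)=-1/3; μ^(5)=-37

((0, 0, 1, 0); (0, 1, 0, 0); (1, 1, 1, 1); (0, 1, 1, 1); (0, 0, 0, 1))


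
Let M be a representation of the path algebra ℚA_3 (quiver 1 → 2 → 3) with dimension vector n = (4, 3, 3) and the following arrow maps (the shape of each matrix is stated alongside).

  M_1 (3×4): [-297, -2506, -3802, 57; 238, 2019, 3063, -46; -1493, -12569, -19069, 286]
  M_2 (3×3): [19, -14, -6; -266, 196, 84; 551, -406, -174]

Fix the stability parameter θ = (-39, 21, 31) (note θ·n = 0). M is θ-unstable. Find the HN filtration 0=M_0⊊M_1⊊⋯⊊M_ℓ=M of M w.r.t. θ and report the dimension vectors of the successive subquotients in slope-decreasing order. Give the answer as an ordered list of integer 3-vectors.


Interval decomposition of M: I[1,1], I[1,2]^2, I[1,3], I[3,3]^2.
HN type (ℓ=3): μ^(1)=31; μ^(2)=21; μ^(3)=-39

((0, 0, 3); (0, 3, 0); (4, 0, 0))


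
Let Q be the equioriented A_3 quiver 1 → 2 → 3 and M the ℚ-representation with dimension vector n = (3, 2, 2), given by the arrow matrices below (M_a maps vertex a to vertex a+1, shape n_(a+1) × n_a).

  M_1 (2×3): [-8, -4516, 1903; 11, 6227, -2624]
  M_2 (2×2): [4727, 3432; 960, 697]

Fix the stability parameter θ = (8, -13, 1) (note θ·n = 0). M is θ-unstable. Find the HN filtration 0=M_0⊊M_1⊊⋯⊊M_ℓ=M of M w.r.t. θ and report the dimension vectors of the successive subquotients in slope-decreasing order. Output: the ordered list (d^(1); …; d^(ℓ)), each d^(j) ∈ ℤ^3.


Barcode: M ≅ I[1,1], I[1,3]^2. HN layers by μ_θ (3 steps, strictly decreasing):
  μ^(1)=8; μ^(2)=1; μ^(3)=-5/2

((1, 0, 0); (0, 0, 2); (2, 2, 0))


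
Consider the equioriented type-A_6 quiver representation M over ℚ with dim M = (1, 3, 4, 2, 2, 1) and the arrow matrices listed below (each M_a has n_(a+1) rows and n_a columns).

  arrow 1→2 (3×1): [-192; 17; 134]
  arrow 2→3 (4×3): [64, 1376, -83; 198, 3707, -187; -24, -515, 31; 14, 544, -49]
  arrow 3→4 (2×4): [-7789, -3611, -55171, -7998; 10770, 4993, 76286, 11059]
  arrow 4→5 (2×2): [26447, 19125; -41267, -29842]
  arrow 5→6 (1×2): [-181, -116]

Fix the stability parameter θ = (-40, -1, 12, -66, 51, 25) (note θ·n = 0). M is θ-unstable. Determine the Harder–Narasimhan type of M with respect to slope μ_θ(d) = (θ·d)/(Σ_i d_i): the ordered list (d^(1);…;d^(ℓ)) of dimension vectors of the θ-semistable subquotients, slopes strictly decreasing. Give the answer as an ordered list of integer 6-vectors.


Via rank(M_{q-1}∘⋯∘M_p): M ≅ I[1,6], I[2,3], I[2,5], I[3,3].
μ_θ-semistable layers: μ^(1)=51; μ^(2)=38; μ^(3)=12; μ^(4)=-1; μ^(5)=-55/3; μ^(6)=-40

((0, 0, 0, 0, 1, 0); (0, 0, 0, 0, 1, 1); (0, 0, 2, 0, 0, 0); (0, 1, 0, 0, 0, 0); (0, 2, 2, 2, 0, 0); (1, 0, 0, 0, 0, 0))


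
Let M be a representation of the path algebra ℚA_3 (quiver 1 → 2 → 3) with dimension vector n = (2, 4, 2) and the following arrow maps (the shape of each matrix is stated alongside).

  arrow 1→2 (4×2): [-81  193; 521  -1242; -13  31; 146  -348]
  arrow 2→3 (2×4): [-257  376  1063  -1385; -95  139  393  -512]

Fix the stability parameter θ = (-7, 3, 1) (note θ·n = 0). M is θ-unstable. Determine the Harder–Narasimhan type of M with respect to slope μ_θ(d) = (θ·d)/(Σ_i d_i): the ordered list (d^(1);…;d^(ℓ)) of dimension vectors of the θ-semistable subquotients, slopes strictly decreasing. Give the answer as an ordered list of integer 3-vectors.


Via rank(M_{q-1}∘⋯∘M_p): M ≅ I[1,3]^2, I[2,2]^2.
μ_θ-semistable layers: μ^(1)=3; μ^(2)=2; μ^(3)=-7

((0, 2, 0); (0, 2, 2); (2, 0, 0))


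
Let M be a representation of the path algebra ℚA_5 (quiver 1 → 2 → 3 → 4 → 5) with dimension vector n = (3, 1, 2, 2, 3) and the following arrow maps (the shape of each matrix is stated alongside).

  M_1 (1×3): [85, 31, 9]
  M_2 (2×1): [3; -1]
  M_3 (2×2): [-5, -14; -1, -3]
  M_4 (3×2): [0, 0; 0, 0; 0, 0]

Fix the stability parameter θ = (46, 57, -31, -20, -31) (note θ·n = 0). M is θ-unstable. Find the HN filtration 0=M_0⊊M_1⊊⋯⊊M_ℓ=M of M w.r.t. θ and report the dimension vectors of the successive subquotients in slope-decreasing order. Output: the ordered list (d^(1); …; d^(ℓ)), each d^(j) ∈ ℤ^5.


Barcode: M ≅ I[1,1]^2, I[1,4], I[3,4], I[5,5]^3. HN layers by μ_θ (4 steps, strictly decreasing):
  μ^(1)=46; μ^(2)=13; μ^(3)=-20; μ^(4)=-31

((2, 0, 0, 0, 0); (1, 1, 1, 1, 0); (0, 0, 0, 1, 0); (0, 0, 1, 0, 3))


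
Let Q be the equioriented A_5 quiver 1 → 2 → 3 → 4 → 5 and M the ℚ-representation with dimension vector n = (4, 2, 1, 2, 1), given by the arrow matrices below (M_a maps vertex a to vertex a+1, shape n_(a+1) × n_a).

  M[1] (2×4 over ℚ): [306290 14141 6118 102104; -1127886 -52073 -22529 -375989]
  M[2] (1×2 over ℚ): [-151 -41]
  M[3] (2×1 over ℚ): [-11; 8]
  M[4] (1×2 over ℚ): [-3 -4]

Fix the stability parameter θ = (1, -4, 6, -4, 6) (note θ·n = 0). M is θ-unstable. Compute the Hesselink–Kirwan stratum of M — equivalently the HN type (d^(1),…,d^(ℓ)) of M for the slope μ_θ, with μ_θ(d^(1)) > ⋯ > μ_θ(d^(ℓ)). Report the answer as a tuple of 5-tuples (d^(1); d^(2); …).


Interval decomposition of M: I[1,1]^2, I[1,2], I[1,5], I[4,4].
HN type (ℓ=4): μ^(1)=6; μ^(2)=1; μ^(3)=-3/2; μ^(4)=-4

((0, 0, 0, 0, 1); (2, 0, 1, 1, 0); (2, 2, 0, 0, 0); (0, 0, 0, 1, 0))


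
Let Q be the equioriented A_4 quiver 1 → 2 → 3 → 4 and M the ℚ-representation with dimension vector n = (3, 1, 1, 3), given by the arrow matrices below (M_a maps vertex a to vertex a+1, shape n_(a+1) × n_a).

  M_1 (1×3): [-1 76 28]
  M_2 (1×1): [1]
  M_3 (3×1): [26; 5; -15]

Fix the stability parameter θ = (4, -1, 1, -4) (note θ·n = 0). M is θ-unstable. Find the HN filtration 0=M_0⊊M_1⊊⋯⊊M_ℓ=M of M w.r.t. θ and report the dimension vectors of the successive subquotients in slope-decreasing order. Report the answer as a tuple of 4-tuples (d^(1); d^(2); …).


Barcode: M ≅ I[1,1]^2, I[1,4], I[4,4]^2. HN layers by μ_θ (3 steps, strictly decreasing):
  μ^(1)=4; μ^(2)=0; μ^(3)=-4

((2, 0, 0, 0); (1, 1, 1, 1); (0, 0, 0, 2))


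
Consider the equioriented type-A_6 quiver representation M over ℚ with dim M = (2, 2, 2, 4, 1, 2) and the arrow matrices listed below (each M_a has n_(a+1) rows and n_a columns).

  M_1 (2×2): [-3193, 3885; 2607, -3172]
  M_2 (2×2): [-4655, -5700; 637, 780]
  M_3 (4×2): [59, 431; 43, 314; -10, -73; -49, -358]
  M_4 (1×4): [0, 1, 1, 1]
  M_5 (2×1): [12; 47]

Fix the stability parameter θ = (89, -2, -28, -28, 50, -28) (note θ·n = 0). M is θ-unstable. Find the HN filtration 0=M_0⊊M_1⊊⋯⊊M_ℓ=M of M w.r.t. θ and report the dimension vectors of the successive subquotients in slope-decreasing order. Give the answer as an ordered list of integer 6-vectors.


Via rank(M_{q-1}∘⋯∘M_p): M ≅ I[1,2], I[1,6], I[3,4], I[4,4]^2, I[6,6].
μ_θ-semistable layers: μ^(1)=87/2; μ^(2)=11; μ^(3)=31/4; μ^(4)=-28

((1, 1, 0, 0, 0, 0); (0, 0, 0, 0, 1, 1); (1, 1, 1, 1, 0, 0); (0, 0, 1, 3, 0, 1))


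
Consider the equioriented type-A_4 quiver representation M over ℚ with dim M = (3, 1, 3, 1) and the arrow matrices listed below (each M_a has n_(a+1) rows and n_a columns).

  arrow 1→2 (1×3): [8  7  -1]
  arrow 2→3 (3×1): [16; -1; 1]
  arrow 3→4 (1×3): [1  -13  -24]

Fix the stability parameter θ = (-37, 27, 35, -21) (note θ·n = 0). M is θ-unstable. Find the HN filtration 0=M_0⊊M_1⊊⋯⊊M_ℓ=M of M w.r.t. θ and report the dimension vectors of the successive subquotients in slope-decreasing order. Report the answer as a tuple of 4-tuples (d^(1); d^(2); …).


Barcode: M ≅ I[1,1]^2, I[1,4], I[3,3]^2. HN layers by μ_θ (3 steps, strictly decreasing):
  μ^(1)=35; μ^(2)=41/3; μ^(3)=-37

((0, 0, 2, 0); (0, 1, 1, 1); (3, 0, 0, 0))


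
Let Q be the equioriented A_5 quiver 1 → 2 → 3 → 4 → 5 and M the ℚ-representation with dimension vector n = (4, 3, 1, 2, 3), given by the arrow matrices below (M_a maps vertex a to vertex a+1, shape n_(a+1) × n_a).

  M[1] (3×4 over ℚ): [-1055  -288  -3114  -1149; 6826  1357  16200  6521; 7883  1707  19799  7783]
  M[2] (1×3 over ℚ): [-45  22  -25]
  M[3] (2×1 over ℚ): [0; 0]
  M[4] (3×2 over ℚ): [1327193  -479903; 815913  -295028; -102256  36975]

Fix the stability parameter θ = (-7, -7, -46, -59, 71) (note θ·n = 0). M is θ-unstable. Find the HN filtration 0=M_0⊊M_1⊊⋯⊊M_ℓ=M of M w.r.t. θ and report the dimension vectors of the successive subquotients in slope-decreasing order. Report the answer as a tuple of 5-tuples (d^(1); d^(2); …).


Via rank(M_{q-1}∘⋯∘M_p): M ≅ I[1,1], I[1,2]^2, I[1,3], I[4,5]^2, I[5,5].
μ_θ-semistable layers: μ^(1)=71; μ^(2)=-7; μ^(3)=-20; μ^(4)=-59

((0, 0, 0, 0, 3); (3, 2, 0, 0, 0); (1, 1, 1, 0, 0); (0, 0, 0, 2, 0))


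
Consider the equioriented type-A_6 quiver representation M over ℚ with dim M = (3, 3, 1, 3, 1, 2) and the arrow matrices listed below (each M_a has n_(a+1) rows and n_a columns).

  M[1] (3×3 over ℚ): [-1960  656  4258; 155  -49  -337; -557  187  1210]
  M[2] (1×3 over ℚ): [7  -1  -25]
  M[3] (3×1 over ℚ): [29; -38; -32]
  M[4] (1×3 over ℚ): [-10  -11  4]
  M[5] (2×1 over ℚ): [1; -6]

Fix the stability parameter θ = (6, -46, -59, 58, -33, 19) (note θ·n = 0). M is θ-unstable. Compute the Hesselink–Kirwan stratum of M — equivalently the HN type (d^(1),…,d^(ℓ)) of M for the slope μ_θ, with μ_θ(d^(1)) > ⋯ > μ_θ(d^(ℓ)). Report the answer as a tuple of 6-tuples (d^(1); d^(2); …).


Barcode: M ≅ I[1,1], I[1,2], I[1,4], I[2,2], I[4,4], I[4,6], I[6,6]. HN layers by μ_θ (7 steps, strictly decreasing):
  μ^(1)=58; μ^(2)=19; μ^(3)=25/2; μ^(4)=6; μ^(5)=-20; μ^(6)=-33; μ^(7)=-46

((0, 0, 0, 2, 0, 0); (0, 0, 0, 0, 0, 2); (0, 0, 0, 1, 1, 0); (1, 0, 0, 0, 0, 0); (1, 1, 0, 0, 0, 0); (1, 1, 1, 0, 0, 0); (0, 1, 0, 0, 0, 0))


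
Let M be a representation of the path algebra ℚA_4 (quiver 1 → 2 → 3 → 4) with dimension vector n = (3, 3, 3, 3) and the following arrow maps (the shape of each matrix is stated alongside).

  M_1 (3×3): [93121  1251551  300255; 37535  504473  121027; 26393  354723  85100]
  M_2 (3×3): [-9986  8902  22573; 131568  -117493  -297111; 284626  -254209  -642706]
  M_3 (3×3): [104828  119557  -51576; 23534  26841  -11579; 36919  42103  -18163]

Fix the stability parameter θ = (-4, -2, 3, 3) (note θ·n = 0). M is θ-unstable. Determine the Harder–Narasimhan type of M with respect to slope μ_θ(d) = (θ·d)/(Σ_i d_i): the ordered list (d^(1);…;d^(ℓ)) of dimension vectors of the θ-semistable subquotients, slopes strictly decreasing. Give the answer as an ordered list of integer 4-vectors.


Via rank(M_{q-1}∘⋯∘M_p): M ≅ I[1,1], I[1,4]^2, I[2,4].
μ_θ-semistable layers: μ^(1)=3; μ^(2)=-2; μ^(3)=-4

((0, 0, 3, 3); (0, 3, 0, 0); (3, 0, 0, 0))


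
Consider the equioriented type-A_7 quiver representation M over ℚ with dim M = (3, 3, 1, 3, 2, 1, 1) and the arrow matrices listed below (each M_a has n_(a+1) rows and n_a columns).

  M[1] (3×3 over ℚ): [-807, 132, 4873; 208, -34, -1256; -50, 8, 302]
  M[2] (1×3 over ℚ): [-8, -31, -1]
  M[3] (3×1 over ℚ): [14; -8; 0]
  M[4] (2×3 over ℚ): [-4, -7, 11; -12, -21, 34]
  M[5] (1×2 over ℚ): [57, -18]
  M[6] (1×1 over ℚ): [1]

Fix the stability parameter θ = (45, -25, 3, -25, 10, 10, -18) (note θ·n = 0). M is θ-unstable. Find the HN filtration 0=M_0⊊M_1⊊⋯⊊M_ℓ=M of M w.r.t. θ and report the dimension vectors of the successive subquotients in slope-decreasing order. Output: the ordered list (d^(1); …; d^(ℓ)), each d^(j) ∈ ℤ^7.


Barcode: M ≅ I[1,1], I[1,2], I[1,4], I[2,2], I[4,5], I[4,7]. HN layers by μ_θ (5 steps, strictly decreasing):
  μ^(1)=45; μ^(2)=10; μ^(3)=2/3; μ^(4)=-1/2; μ^(5)=-25

((1, 0, 0, 0, 0, 0, 0); (1, 1, 0, 0, 1, 0, 0); (0, 0, 0, 0, 1, 1, 1); (1, 1, 1, 1, 0, 0, 0); (0, 1, 0, 2, 0, 0, 0))


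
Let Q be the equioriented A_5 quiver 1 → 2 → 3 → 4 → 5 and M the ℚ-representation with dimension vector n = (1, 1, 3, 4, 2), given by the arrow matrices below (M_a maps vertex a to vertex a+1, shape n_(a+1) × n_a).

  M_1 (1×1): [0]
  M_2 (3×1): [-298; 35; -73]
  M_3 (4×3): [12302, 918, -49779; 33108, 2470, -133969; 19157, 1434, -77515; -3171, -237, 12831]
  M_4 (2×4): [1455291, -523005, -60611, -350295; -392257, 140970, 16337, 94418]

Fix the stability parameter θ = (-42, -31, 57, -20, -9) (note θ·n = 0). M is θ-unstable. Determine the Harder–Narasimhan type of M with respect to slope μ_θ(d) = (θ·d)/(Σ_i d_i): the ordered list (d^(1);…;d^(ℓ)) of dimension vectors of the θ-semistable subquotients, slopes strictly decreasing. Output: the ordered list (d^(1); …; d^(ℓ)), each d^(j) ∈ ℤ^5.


Barcode: M ≅ I[1,1], I[2,5], I[3,4], I[3,5], I[4,4]. HN layers by μ_θ (5 steps, strictly decreasing):
  μ^(1)=37/2; μ^(2)=28/3; μ^(3)=-20; μ^(4)=-31; μ^(5)=-42

((0, 0, 1, 1, 0); (0, 0, 2, 2, 2); (0, 0, 0, 1, 0); (0, 1, 0, 0, 0); (1, 0, 0, 0, 0))


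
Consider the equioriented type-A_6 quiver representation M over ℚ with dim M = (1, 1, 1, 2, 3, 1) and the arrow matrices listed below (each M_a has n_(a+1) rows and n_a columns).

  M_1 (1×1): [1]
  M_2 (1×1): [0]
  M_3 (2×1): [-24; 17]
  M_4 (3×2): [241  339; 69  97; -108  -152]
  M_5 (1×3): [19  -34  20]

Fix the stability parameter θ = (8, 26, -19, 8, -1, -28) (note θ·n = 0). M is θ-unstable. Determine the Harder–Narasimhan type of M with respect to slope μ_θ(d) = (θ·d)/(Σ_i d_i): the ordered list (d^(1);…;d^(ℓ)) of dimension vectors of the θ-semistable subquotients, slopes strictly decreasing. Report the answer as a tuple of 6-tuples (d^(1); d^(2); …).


Interval decomposition of M: I[1,2], I[3,6], I[4,5], I[5,5].
HN type (ℓ=6): μ^(1)=26; μ^(2)=8; μ^(3)=7/2; μ^(4)=-1; μ^(5)=-7; μ^(6)=-19

((0, 1, 0, 0, 0, 0); (1, 0, 0, 0, 0, 0); (0, 0, 0, 1, 1, 0); (0, 0, 0, 0, 1, 0); (0, 0, 0, 1, 1, 1); (0, 0, 1, 0, 0, 0))


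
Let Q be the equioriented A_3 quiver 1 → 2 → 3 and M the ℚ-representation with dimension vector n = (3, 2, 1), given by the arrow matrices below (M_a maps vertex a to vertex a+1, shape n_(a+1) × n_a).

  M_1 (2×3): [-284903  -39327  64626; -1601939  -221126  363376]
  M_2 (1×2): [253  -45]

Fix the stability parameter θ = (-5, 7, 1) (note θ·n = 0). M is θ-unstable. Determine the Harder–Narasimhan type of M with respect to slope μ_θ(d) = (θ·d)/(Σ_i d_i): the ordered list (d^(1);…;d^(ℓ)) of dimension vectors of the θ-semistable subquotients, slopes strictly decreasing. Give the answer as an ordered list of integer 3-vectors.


Interval decomposition of M: I[1,1], I[1,2], I[1,3].
HN type (ℓ=3): μ^(1)=7; μ^(2)=4; μ^(3)=-5

((0, 1, 0); (0, 1, 1); (3, 0, 0))


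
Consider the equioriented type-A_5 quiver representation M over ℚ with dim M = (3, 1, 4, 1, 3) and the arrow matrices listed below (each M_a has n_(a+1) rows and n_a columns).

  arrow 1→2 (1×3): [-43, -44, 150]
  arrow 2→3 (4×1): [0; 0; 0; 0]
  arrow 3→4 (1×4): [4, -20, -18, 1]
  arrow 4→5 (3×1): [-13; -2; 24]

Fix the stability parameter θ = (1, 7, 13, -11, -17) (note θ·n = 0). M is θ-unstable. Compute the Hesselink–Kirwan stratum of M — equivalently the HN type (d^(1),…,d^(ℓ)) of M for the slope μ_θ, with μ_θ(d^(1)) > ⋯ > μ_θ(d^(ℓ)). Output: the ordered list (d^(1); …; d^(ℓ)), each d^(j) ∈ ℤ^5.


Via rank(M_{q-1}∘⋯∘M_p): M ≅ I[1,1]^2, I[1,2], I[3,3]^3, I[3,5], I[5,5]^2.
μ_θ-semistable layers: μ^(1)=13; μ^(2)=7; μ^(3)=1; μ^(4)=-5; μ^(5)=-17

((0, 0, 3, 0, 0); (0, 1, 0, 0, 0); (3, 0, 0, 0, 0); (0, 0, 1, 1, 1); (0, 0, 0, 0, 2))


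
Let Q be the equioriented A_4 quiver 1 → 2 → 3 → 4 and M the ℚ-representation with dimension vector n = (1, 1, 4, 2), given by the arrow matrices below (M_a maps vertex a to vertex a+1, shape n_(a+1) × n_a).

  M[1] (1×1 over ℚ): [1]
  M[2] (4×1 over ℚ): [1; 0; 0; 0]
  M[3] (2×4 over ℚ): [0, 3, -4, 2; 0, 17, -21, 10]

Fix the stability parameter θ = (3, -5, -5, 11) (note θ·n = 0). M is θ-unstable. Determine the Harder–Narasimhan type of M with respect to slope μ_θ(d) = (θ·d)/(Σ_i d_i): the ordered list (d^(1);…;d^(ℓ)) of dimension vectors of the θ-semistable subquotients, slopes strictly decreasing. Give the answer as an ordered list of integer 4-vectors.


Via rank(M_{q-1}∘⋯∘M_p): M ≅ I[1,3], I[3,3], I[3,4]^2.
μ_θ-semistable layers: μ^(1)=11; μ^(2)=-7/3; μ^(3)=-5

((0, 0, 0, 2); (1, 1, 1, 0); (0, 0, 3, 0))


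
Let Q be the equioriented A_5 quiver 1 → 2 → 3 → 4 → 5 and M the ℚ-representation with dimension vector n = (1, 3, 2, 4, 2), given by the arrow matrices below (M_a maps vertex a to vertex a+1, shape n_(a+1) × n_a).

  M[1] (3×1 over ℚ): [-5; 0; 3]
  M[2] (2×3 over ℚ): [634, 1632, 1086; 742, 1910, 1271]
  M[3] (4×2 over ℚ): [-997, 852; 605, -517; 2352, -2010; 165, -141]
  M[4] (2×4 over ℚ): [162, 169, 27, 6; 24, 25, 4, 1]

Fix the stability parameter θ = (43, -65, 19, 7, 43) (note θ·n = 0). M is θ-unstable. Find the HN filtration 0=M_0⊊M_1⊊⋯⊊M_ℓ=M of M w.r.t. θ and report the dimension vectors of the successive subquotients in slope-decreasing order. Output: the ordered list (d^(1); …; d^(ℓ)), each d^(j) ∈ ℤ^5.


Barcode: M ≅ I[1,5], I[2,2], I[2,4], I[4,4], I[4,5]. HN layers by μ_θ (5 steps, strictly decreasing):
  μ^(1)=43; μ^(2)=13; μ^(3)=7; μ^(4)=-11; μ^(5)=-65

((0, 0, 0, 0, 2); (0, 0, 2, 2, 0); (0, 0, 0, 2, 0); (1, 1, 0, 0, 0); (0, 2, 0, 0, 0))


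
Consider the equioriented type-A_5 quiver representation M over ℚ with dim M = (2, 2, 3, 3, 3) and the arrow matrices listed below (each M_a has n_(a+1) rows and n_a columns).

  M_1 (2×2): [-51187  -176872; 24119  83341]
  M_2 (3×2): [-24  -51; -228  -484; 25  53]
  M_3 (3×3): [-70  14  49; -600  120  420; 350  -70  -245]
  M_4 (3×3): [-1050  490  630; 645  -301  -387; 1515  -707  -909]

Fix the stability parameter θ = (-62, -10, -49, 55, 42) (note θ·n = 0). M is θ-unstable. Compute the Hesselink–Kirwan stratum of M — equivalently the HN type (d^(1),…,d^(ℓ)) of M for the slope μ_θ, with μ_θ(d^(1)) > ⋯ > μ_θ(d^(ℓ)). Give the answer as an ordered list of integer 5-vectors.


Barcode: M ≅ I[1,3], I[1,4], I[3,3], I[4,4], I[4,5], I[5,5]^2. HN layers by μ_θ (6 steps, strictly decreasing):
  μ^(1)=55; μ^(2)=97/2; μ^(3)=42; μ^(4)=-59/2; μ^(5)=-49; μ^(6)=-62

((0, 0, 0, 2, 0); (0, 0, 0, 1, 1); (0, 0, 0, 0, 2); (0, 2, 2, 0, 0); (0, 0, 1, 0, 0); (2, 0, 0, 0, 0))


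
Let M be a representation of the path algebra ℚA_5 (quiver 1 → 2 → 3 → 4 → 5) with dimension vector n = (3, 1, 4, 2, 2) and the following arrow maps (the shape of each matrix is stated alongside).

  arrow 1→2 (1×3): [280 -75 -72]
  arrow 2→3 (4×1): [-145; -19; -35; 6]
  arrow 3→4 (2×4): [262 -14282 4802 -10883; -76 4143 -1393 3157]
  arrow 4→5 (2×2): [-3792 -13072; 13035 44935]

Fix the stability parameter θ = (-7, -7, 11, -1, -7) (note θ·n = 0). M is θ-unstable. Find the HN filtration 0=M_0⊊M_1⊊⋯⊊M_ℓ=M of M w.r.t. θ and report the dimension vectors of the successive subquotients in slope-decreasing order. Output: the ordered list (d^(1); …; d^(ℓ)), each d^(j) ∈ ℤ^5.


Via rank(M_{q-1}∘⋯∘M_p): M ≅ I[1,1]^2, I[1,3], I[3,3], I[3,4], I[3,5], I[5,5].
μ_θ-semistable layers: μ^(1)=11; μ^(2)=5; μ^(3)=1; μ^(4)=-7

((0, 0, 2, 0, 0); (0, 0, 1, 1, 0); (0, 0, 1, 1, 1); (3, 1, 0, 0, 1))


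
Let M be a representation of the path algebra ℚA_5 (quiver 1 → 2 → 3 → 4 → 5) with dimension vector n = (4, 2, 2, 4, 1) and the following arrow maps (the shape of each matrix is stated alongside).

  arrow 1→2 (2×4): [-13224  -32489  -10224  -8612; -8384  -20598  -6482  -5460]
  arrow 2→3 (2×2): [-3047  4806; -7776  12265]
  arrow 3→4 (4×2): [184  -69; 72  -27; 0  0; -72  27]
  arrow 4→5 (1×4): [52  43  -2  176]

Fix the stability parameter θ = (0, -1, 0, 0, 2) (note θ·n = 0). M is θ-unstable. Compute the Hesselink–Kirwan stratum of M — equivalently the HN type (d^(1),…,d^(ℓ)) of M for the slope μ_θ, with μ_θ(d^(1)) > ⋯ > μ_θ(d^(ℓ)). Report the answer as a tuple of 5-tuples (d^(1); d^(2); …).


Barcode: M ≅ I[1,1]^2, I[1,3], I[1,5], I[4,4]^3. HN layers by μ_θ (3 steps, strictly decreasing):
  μ^(1)=2; μ^(2)=0; μ^(3)=-1/2

((0, 0, 0, 0, 1); (2, 0, 2, 4, 0); (2, 2, 0, 0, 0))


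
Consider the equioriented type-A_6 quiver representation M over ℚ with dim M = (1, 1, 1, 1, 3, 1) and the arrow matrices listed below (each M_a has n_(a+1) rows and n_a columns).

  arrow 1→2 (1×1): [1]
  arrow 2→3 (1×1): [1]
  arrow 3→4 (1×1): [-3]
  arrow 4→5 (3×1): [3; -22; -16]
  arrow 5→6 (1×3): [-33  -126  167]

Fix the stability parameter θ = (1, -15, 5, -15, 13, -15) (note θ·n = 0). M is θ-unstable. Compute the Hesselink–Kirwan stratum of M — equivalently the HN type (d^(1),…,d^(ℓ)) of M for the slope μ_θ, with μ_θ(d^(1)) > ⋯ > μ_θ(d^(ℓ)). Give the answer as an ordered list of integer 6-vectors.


Barcode: M ≅ I[1,6], I[5,5]^2. HN layers by μ_θ (4 steps, strictly decreasing):
  μ^(1)=13; μ^(2)=-1; μ^(3)=-5; μ^(4)=-7

((0, 0, 0, 0, 2, 0); (0, 0, 0, 0, 1, 1); (0, 0, 1, 1, 0, 0); (1, 1, 0, 0, 0, 0))


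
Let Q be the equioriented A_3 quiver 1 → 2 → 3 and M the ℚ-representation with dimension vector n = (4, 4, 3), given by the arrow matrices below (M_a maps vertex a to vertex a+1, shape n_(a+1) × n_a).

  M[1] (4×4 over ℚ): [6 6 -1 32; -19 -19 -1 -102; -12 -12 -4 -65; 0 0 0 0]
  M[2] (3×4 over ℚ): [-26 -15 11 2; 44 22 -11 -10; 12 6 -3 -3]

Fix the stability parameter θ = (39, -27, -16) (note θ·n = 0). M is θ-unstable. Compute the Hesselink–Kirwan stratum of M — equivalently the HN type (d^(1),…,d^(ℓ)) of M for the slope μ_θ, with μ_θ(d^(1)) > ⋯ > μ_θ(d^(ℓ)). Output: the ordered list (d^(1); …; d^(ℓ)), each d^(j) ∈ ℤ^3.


Interval decomposition of M: I[1,1], I[1,2], I[1,3]^2, I[2,3].
HN type (ℓ=5): μ^(1)=39; μ^(2)=6; μ^(3)=-4/3; μ^(4)=-16; μ^(5)=-27

((1, 0, 0); (1, 1, 0); (2, 2, 2); (0, 0, 1); (0, 1, 0))


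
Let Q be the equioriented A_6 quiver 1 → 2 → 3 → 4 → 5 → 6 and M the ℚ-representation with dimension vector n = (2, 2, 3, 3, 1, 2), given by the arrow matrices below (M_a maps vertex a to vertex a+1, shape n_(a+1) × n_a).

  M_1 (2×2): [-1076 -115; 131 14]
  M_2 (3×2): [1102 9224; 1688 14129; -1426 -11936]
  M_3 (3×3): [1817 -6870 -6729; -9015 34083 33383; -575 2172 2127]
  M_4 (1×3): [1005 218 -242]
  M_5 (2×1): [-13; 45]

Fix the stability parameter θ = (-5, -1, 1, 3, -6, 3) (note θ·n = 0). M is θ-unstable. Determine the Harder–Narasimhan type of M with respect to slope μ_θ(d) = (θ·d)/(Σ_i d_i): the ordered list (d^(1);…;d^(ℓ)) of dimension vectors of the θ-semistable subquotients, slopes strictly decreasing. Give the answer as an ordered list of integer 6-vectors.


Barcode: M ≅ I[1,3], I[1,4], I[3,6], I[4,4], I[6,6]. HN layers by μ_θ (5 steps, strictly decreasing):
  μ^(1)=3; μ^(2)=1; μ^(3)=-2/3; μ^(4)=-1; μ^(5)=-5

((0, 0, 0, 2, 0, 2); (0, 0, 2, 0, 0, 0); (0, 0, 1, 1, 1, 0); (0, 2, 0, 0, 0, 0); (2, 0, 0, 0, 0, 0))


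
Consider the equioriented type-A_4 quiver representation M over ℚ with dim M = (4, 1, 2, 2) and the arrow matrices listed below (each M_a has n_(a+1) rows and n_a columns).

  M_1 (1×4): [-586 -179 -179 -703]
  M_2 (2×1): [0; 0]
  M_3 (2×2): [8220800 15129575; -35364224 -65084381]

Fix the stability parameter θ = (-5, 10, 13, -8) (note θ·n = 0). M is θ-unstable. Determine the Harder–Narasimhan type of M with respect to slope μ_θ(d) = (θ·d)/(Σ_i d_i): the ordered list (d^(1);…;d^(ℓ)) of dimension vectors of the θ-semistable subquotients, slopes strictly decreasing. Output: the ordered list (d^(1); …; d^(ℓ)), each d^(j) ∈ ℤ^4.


Interval decomposition of M: I[1,1]^3, I[1,2], I[3,3], I[3,4], I[4,4].
HN type (ℓ=5): μ^(1)=13; μ^(2)=10; μ^(3)=5/2; μ^(4)=-5; μ^(5)=-8

((0, 0, 1, 0); (0, 1, 0, 0); (0, 0, 1, 1); (4, 0, 0, 0); (0, 0, 0, 1))


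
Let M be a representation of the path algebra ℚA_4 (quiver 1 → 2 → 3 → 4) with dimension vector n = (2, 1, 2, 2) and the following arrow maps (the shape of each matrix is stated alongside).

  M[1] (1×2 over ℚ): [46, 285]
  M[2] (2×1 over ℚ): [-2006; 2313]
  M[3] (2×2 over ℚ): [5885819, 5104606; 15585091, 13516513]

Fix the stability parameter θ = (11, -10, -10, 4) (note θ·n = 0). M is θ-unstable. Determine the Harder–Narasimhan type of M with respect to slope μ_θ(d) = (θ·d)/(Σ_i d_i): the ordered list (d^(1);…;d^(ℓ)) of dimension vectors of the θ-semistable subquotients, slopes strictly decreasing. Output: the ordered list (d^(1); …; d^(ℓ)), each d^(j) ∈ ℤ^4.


Barcode: M ≅ I[1,1], I[1,4], I[3,4]. HN layers by μ_θ (4 steps, strictly decreasing):
  μ^(1)=11; μ^(2)=4; μ^(3)=-3; μ^(4)=-10

((1, 0, 0, 0); (0, 0, 0, 2); (1, 1, 1, 0); (0, 0, 1, 0))


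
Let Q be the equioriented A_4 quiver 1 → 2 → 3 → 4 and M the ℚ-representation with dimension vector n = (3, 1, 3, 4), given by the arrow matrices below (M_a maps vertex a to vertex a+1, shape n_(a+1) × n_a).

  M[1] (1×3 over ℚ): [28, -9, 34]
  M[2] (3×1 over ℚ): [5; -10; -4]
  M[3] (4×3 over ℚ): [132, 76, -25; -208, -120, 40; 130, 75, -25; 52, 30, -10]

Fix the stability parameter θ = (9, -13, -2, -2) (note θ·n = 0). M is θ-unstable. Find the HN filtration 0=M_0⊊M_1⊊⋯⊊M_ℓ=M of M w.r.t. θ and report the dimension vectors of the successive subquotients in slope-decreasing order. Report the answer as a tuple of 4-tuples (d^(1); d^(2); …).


Barcode: M ≅ I[1,1]^2, I[1,3], I[3,4]^2, I[4,4]^2. HN layers by μ_θ (2 steps, strictly decreasing):
  μ^(1)=9; μ^(2)=-2

((2, 0, 0, 0); (1, 1, 3, 4))
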